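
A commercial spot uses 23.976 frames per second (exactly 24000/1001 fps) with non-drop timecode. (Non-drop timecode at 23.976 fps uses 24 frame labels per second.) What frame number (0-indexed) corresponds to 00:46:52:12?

Total seconds to the label: (0 × 3600 + 46 × 60 + 52) = 2812.
Frame index = 2812 × 24 + 12 = 67500.

67500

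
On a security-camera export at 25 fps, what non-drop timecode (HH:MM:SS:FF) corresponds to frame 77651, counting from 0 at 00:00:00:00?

77651 ÷ 25 = 3106 full seconds, remainder 1 frame.
3106 s = 0 h 51 min 46 s.
Timecode: 00:51:46:01.

00:51:46:01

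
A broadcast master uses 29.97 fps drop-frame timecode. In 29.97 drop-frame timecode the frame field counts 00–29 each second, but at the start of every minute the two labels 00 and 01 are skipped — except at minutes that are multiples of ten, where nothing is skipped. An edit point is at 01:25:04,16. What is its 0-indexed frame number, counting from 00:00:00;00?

As if non-drop at 30 labels/s: (1 × 3600 + 25 × 60 + 4) × 30 + 16 = 153136.
Minute boundaries passed: 85; those not divisible by 10: 85 − 8 = 77; dropped labels = 2 × 77 = 154.
Actual frame index = 153136 − 154 = 152982.

152982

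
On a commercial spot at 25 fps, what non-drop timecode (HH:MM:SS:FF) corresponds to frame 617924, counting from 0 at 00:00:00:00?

617924 ÷ 25 = 24716 full seconds, remainder 24 frames.
24716 s = 6 h 51 min 56 s.
Timecode: 06:51:56:24.

06:51:56:24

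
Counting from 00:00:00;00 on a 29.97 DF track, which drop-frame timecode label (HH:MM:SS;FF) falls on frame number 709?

00:00:23;19

Each 10-minute DF block holds 10 × 60 × 30 − 9 × 2 = 17982 frames. 709 ÷ 17982 → 0 full blocks, remainder 709.
Within the partial block the first minute is 1800 frames and each further minute 1798, so 0 further minute boundaries passed. Total skipped labels = 18 × 0 + 2 × 0 = 0.
Non-drop label index = 709 + 0 = 709; at 30 labels/s that is 00:00:23:19, i.e. DF 00:00:23;19.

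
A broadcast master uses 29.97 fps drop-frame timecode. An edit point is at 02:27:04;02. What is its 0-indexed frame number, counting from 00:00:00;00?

264456

As if non-drop at 30 labels/s: (2 × 3600 + 27 × 60 + 4) × 30 + 2 = 264722.
Minute boundaries passed: 147; those not divisible by 10: 147 − 14 = 133; dropped labels = 2 × 133 = 266.
Actual frame index = 264722 − 266 = 264456.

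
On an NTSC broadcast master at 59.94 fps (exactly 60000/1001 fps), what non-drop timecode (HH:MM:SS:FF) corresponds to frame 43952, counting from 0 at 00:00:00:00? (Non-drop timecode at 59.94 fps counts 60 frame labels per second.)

43952 ÷ 60 = 732 full seconds, remainder 32 frames.
732 s = 0 h 12 min 12 s.
Timecode: 00:12:12:32.

00:12:12:32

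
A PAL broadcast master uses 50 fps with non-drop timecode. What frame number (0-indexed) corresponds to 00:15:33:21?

frame 46671

Total seconds to the label: (0 × 3600 + 15 × 60 + 33) = 933.
Frame index = 933 × 50 + 21 = 46671.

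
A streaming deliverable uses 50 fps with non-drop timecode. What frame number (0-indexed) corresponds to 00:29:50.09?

Total seconds to the label: (0 × 3600 + 29 × 60 + 50) = 1790.
Frame index = 1790 × 50 + 9 = 89509.

frame 89509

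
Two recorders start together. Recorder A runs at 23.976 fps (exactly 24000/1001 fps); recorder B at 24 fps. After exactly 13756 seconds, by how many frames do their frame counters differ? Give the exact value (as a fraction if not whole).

A emits 24000/1001 × 13756 = 330144000/1001 frames; B emits 24 × 13756 = 330144.
Difference = 330144/1001 frames (≈ 329.8142); B is ahead of A.

330144/1001 frames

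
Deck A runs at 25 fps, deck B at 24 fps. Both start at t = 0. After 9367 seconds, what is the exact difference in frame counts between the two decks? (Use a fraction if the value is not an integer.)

A emits 25 × 9367 = 234175 frames; B emits 24 × 9367 = 224808.
Difference = 9367 frames; B is behind A.

9367 frames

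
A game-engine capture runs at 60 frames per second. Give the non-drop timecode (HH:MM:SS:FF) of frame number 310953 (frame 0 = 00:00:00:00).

01:26:22:33

310953 ÷ 60 = 5182 full seconds, remainder 33 frames.
5182 s = 1 h 26 min 22 s.
Timecode: 01:26:22:33.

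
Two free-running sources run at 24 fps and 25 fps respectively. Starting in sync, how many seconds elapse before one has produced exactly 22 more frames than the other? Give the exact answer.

22 seconds

The gap grows by |25 − 24| = 1 frame per second.
Time for a 22-frame gap: 22 ÷ (1) = 22 s.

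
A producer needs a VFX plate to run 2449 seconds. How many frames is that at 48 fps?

117552 frames

Frames = 2449 × 48 = 117552.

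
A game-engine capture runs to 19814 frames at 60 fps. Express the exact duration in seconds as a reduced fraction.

9907/30 seconds

Running time = 19814 ÷ (60) = 19814 × 1/60 = 9907/30 s.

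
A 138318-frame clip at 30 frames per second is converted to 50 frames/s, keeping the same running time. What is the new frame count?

Target frames = source frames × (target rate / source rate) = 138318 × (50)/(30) = 138318 × 5/3 = 230530.

230530 frames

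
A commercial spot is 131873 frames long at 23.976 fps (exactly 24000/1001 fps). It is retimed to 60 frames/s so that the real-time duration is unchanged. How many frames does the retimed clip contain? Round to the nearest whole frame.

330012 frames

Frames at target rate = 131873 × (60) / (24000/1001) = 132004873/400 ≈ 330012.182.
Nearest whole frame: 330012.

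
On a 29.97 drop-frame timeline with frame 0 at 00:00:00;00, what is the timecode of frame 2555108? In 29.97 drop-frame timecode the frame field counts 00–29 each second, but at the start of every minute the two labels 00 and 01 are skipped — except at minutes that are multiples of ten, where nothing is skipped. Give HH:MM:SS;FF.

23:40:55;14

Each 10-minute DF block holds 10 × 60 × 30 − 9 × 2 = 17982 frames. 2555108 ÷ 17982 → 142 full blocks, remainder 1664.
Within the partial block the first minute is 1800 frames and each further minute 1798, so 0 further minute boundaries passed. Total skipped labels = 18 × 142 + 2 × 0 = 2556.
Non-drop label index = 2555108 + 2556 = 2557664; at 30 labels/s that is 23:40:55:14, i.e. DF 23:40:55;14.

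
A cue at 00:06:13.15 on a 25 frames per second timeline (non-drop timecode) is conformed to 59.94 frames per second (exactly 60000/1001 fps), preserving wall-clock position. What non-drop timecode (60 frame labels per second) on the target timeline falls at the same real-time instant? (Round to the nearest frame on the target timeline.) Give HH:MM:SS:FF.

00:06:13:14

Source frame index: (0×3600 + 6×60 + 13) × 25 + 15 = 9340.
Real time: 9340 / (25) = 1868/5 s.
Target frame: (1868/5) × (60000/1001) = 22416000/1001 ≈ 22393.606 → 22394.
At 60 labels/s: frame 22394 → 00:06:13:14.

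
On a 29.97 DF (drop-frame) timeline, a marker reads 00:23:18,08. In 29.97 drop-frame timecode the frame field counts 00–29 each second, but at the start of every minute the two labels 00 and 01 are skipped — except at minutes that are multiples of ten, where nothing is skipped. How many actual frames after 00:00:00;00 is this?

41906

Complete 10-minute blocks: 2, each 17982 frames → 35964.
Remaining 3 whole minutes in the current block: 1800 + 2 × 1798 = 5396 frames.
Within the current minute: 18 × 30 + 8 − 2 = 546 (labels ;00/;01 skipped at this minute). Total = 35964 + 5396 + 546 = 41906.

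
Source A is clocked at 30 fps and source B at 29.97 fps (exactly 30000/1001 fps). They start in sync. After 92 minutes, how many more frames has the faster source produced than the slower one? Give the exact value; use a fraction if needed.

165600/1001 frames

92 min = 5520 s.
A emits 30 × 5520 = 165600 frames; B emits 30000/1001 × 5520 = 165600000/1001.
Difference = 165600/1001 frames (≈ 165.4346); B is behind A.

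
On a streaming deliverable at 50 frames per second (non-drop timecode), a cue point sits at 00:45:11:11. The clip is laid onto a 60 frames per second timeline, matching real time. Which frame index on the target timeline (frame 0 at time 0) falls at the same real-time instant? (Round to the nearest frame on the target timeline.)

Source frame index: (0×3600 + 45×60 + 11) × 50 + 11 = 135561.
Real time: 135561 / (50) = 135561/50 s.
Target frame: (135561/50) × (60) = 813366/5 ≈ 162673.200 → 162673.

frame 162673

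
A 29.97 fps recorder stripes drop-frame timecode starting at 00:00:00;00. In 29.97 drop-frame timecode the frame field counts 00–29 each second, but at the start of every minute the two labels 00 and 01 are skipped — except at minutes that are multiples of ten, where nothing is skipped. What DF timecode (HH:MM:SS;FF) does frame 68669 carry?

00:38:11;09

Ten DF minutes hold 17982 frames, so frame 68669 lies in block 3 (frames 53946–71927) with 14723 frames into that block.
The block's first minute is 1800 frames and the rest 1798 each; 14723 frames reaches minute 8, so 3 × 18 + 8 × 2 = 70 labels have been skipped so far.
Adding those back, label number 68669 + 70 = 68739 at 30 labels/s is 2291 s + 9 f = 0 h 38 min 11 s frame 9, i.e. 00:38:11;09.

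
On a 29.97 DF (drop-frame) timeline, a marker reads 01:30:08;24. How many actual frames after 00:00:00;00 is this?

162102

As if non-drop at 30 labels/s: (1 × 3600 + 30 × 60 + 8) × 30 + 24 = 162264.
Minute boundaries passed: 90; those not divisible by 10: 90 − 9 = 81; dropped labels = 2 × 81 = 162.
Actual frame index = 162264 − 162 = 162102.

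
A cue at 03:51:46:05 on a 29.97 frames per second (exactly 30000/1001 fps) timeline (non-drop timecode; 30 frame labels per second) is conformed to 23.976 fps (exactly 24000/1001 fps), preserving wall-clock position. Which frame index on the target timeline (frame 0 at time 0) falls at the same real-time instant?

frame 333748

Source frame index: (3×3600 + 51×60 + 46) × 30 + 5 = 417185.
Real time: 417185 / (30000/1001) = 83520437/6000 s.
Target frame: (83520437/6000) × (24000/1001) = 333748.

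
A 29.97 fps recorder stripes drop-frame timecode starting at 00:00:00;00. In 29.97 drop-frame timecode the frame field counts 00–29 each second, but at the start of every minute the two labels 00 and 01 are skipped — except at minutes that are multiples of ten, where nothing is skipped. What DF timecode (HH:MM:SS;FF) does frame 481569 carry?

Ten DF minutes hold 17982 frames, so frame 481569 lies in block 26 (frames 467532–485513) with 14037 frames into that block.
The block's first minute is 1800 frames and the rest 1798 each; 14037 frames reaches minute 7, so 26 × 18 + 7 × 2 = 482 labels have been skipped so far.
Adding those back, label number 481569 + 482 = 482051 at 30 labels/s is 16068 s + 11 f = 4 h 27 min 48 s frame 11, i.e. 04:27:48;11.

04:27:48;11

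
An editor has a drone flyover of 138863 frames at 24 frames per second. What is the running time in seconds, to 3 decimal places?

Running time = 138863 × 1/24 = 138863/24 s ≈ 5785.958 s.

5785.958 seconds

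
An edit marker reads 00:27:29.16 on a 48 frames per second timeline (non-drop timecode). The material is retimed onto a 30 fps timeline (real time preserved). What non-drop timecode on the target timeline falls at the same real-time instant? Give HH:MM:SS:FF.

Source frame index: (0×3600 + 27×60 + 29) × 48 + 16 = 79168.
Real time: 79168 / (48) = 4948/3 s.
Target frame: (4948/3) × (30) = 49480.
At 30 labels/s: frame 49480 → 00:27:29:10.

00:27:29:10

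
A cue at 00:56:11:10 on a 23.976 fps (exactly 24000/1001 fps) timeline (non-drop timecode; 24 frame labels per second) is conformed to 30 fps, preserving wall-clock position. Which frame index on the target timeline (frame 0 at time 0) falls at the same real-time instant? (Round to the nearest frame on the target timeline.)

Source frame index: (0×3600 + 56×60 + 11) × 24 + 10 = 80914.
Real time: 80914 / (24000/1001) = 40497457/12000 s.
Target frame: (40497457/12000) × (30) = 40497457/400 ≈ 101243.643 → 101244.

frame 101244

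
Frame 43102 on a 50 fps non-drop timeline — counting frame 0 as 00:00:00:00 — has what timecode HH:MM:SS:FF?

00:14:22:02

43102 ÷ 50 = 862 full seconds, remainder 2 frames.
862 s = 0 h 14 min 22 s.
Timecode: 00:14:22:02.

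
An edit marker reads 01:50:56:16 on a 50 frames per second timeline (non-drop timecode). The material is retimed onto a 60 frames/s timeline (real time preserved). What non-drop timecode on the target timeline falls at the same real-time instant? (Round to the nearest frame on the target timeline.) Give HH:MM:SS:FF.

01:50:56:19

Source frame index: (1×3600 + 50×60 + 56) × 50 + 16 = 332816.
Real time: 332816 / (50) = 166408/25 s.
Target frame: (166408/25) × (60) = 1996896/5 ≈ 399379.200 → 399379.
At 60 labels/s: frame 399379 → 01:50:56:19.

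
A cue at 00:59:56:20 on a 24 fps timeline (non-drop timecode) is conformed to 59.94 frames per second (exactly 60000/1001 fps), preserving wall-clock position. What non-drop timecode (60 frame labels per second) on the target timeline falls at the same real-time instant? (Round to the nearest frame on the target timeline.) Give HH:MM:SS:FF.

00:59:53:14

Source frame index: (0×3600 + 59×60 + 56) × 24 + 20 = 86324.
Real time: 86324 / (24) = 21581/6 s.
Target frame: (21581/6) × (60000/1001) = 30830000/143 ≈ 215594.406 → 215594.
At 60 labels/s: frame 215594 → 00:59:53:14.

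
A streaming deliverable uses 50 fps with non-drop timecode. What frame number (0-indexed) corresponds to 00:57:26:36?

172336

Total seconds to the label: (0 × 3600 + 57 × 60 + 26) = 3446.
Frame index = 3446 × 50 + 36 = 172336.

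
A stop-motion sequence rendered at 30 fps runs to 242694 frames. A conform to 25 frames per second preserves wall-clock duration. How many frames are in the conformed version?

Target frames = source frames × (target rate / source rate) = 242694 × (25)/(30) = 242694 × 5/6 = 202245.

202245 frames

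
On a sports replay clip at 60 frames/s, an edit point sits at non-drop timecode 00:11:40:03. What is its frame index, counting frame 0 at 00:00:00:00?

Total seconds to the label: (0 × 3600 + 11 × 60 + 40) = 700.
Frame index = 700 × 60 + 3 = 42003.

frame 42003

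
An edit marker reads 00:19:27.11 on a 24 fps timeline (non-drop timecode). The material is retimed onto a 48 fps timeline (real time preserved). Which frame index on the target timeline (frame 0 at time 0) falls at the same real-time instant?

frame 56038

Source frame index: (0×3600 + 19×60 + 27) × 24 + 11 = 28019.
Real time: 28019 / (24) = 28019/24 s.
Target frame: (28019/24) × (48) = 56038.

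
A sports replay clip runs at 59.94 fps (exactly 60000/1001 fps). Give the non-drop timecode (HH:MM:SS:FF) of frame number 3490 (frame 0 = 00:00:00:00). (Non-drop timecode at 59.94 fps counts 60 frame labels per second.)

00:00:58:10

3490 ÷ 60 = 58 full seconds, remainder 10 frames.
58 s = 0 h 0 min 58 s.
Timecode: 00:00:58:10.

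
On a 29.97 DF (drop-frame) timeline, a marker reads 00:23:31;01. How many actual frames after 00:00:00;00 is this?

As if non-drop at 30 labels/s: (0 × 3600 + 23 × 60 + 31) × 30 + 1 = 42331.
Minute boundaries passed: 23; those not divisible by 10: 23 − 2 = 21; dropped labels = 2 × 21 = 42.
Actual frame index = 42331 − 42 = 42289.

42289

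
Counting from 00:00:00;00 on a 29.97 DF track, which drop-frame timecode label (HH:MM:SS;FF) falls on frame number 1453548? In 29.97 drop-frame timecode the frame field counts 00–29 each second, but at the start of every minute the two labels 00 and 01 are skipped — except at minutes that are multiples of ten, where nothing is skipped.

Ten DF minutes hold 17982 frames, so frame 1453548 lies in block 80 (frames 1438560–1456541) with 14988 frames into that block.
The block's first minute is 1800 frames and the rest 1798 each; 14988 frames reaches minute 8, so 80 × 18 + 8 × 2 = 1456 labels have been skipped so far.
Adding those back, label number 1453548 + 1456 = 1455004 at 30 labels/s is 48500 s + 4 f = 13 h 28 min 20 s frame 4, i.e. 13:28:20;04.

13:28:20;04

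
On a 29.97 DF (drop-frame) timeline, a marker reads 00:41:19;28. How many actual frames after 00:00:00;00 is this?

Complete 10-minute blocks: 4, each 17982 frames → 71928.
Remaining 1 whole minute in the current block: 1800 + 0 × 1798 = 1800 frames.
Within the current minute: 19 × 30 + 28 − 2 = 596 (labels ;00/;01 skipped at this minute). Total = 71928 + 1800 + 596 = 74324.

74324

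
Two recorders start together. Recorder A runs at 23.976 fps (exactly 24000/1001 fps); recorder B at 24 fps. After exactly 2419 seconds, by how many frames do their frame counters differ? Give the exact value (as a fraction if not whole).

58056/1001 frames

A emits 24000/1001 × 2419 = 58056000/1001 frames; B emits 24 × 2419 = 58056.
Difference = 58056/1001 frames (≈ 57.9980); B is ahead of A.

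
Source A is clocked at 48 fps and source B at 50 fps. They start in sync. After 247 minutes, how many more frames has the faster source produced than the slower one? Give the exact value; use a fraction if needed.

29640 frames

247 min = 14820 s.
A emits 48 × 14820 = 711360 frames; B emits 50 × 14820 = 741000.
Difference = 29640 frames; B is ahead of A.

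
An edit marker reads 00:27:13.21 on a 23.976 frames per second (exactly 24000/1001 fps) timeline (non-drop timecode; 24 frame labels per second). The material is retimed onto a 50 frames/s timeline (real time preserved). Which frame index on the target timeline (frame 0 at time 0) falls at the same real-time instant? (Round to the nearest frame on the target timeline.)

Source frame index: (0×3600 + 27×60 + 13) × 24 + 21 = 39213.
Real time: 39213 / (24000/1001) = 13084071/8000 s.
Target frame: (13084071/8000) × (50) = 13084071/160 ≈ 81775.444 → 81775.

frame 81775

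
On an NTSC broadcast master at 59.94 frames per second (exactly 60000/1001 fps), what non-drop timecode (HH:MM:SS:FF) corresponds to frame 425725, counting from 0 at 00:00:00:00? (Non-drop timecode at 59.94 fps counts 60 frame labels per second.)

425725 ÷ 60 = 7095 full seconds, remainder 25 frames.
7095 s = 1 h 58 min 15 s.
Timecode: 01:58:15:25.

01:58:15:25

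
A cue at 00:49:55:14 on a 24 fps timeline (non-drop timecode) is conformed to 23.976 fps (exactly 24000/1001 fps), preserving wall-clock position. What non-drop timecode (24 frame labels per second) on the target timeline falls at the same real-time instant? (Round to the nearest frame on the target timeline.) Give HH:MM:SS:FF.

Source frame index: (0×3600 + 49×60 + 55) × 24 + 14 = 71894.
Real time: 71894 / (24) = 35947/12 s.
Target frame: (35947/12) × (24000/1001) = 71894000/1001 ≈ 71822.178 → 71822.
At 24 labels/s: frame 71822 → 00:49:52:14.

00:49:52:14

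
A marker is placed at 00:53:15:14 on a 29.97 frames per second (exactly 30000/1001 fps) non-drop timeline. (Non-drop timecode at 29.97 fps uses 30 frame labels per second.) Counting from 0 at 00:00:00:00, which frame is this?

Total seconds to the label: (0 × 3600 + 53 × 60 + 15) = 3195.
Frame index = 3195 × 30 + 14 = 95864.

95864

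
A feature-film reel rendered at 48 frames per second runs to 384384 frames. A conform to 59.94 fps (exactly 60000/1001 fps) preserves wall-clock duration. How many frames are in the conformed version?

Target frames = source frames × (target rate / source rate) = 384384 × (60000/1001)/(48) = 384384 × 1250/1001 = 480000.

480000 frames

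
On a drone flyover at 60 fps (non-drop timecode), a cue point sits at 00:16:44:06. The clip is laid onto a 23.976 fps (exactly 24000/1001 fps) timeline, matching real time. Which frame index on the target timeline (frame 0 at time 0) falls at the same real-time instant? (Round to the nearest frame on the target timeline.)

frame 24074

Source frame index: (0×3600 + 16×60 + 44) × 60 + 6 = 60246.
Real time: 60246 / (60) = 10041/10 s.
Target frame: (10041/10) × (24000/1001) = 24098400/1001 ≈ 24074.326 → 24074.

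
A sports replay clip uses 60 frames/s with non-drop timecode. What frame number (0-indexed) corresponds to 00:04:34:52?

frame 16492

Total seconds to the label: (0 × 3600 + 4 × 60 + 34) = 274.
Frame index = 274 × 60 + 52 = 16492.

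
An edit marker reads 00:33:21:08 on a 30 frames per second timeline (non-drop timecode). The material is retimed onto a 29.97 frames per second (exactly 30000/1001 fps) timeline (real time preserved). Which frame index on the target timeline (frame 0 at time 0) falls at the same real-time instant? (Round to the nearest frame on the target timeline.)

frame 59978

Source frame index: (0×3600 + 33×60 + 21) × 30 + 8 = 60038.
Real time: 60038 / (30) = 30019/15 s.
Target frame: (30019/15) × (30000/1001) = 5458000/91 ≈ 59978.022 → 59978.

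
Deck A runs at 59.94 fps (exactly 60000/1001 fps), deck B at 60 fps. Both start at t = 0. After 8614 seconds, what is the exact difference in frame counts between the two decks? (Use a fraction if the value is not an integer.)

A emits 60000/1001 × 8614 = 516840000/1001 frames; B emits 60 × 8614 = 516840.
Difference = 516840/1001 frames (≈ 516.3237); B is ahead of A.

516840/1001 frames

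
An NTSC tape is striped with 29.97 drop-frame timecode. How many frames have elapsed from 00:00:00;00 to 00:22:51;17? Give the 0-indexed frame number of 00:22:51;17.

As if non-drop at 30 labels/s: (0 × 3600 + 22 × 60 + 51) × 30 + 17 = 41147.
Minute boundaries passed: 22; those not divisible by 10: 22 − 2 = 20; dropped labels = 2 × 20 = 40.
Actual frame index = 41147 − 40 = 41107.

41107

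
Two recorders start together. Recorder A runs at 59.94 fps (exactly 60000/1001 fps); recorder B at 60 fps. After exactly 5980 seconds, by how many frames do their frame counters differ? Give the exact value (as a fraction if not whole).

27600/77 frames

A emits 60000/1001 × 5980 = 27600000/77 frames; B emits 60 × 5980 = 358800.
Difference = 27600/77 frames (≈ 358.4416); B is ahead of A.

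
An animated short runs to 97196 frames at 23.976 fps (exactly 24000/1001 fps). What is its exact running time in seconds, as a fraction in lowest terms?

24323299/6000 seconds

Running time = 97196 ÷ (24000/1001) = 97196 × 1001/24000 = 24323299/6000 s.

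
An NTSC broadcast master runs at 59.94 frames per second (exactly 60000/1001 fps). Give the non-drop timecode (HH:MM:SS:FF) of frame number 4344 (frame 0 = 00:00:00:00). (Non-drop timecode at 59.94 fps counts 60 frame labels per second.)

00:01:12:24

4344 ÷ 60 = 72 full seconds, remainder 24 frames.
72 s = 0 h 1 min 12 s.
Timecode: 00:01:12:24.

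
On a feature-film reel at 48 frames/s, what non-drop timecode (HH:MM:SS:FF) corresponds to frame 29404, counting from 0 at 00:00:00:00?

00:10:12:28

29404 ÷ 48 = 612 full seconds, remainder 28 frames.
612 s = 0 h 10 min 12 s.
Timecode: 00:10:12:28.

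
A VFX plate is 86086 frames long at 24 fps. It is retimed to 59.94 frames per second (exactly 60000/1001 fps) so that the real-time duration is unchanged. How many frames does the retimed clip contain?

215000 frames

Target frames = source frames × (target rate / source rate) = 86086 × (60000/1001)/(24) = 86086 × 2500/1001 = 215000.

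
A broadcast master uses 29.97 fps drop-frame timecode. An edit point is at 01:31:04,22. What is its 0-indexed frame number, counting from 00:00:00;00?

As if non-drop at 30 labels/s: (1 × 3600 + 31 × 60 + 4) × 30 + 22 = 163942.
Minute boundaries passed: 91; those not divisible by 10: 91 − 9 = 82; dropped labels = 2 × 82 = 164.
Actual frame index = 163942 − 164 = 163778.

163778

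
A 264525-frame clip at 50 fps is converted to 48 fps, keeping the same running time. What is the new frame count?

253944 frames

Target frames = source frames × (target rate / source rate) = 264525 × (48)/(50) = 264525 × 24/25 = 253944.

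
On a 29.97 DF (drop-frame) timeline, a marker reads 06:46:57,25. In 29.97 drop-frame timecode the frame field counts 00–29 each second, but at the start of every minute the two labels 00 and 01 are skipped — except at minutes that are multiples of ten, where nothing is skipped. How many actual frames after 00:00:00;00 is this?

Complete 10-minute blocks: 40, each 17982 frames → 719280.
Remaining 6 whole minutes in the current block: 1800 + 5 × 1798 = 10790 frames.
Within the current minute: 57 × 30 + 25 − 2 = 1733 (labels ;00/;01 skipped at this minute). Total = 719280 + 10790 + 1733 = 731803.

731803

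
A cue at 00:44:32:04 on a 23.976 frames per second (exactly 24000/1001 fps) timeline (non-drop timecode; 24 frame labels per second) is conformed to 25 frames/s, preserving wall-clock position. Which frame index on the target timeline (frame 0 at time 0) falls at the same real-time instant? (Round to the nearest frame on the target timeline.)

Source frame index: (0×3600 + 44×60 + 32) × 24 + 4 = 64132.
Real time: 64132 / (24000/1001) = 16049033/6000 s.
Target frame: (16049033/6000) × (25) = 16049033/240 ≈ 66870.971 → 66871.

frame 66871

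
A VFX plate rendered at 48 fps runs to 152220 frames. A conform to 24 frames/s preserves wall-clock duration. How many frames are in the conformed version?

76110 frames

Target frames = source frames × (target rate / source rate) = 152220 × (24)/(48) = 152220 × 1/2 = 76110.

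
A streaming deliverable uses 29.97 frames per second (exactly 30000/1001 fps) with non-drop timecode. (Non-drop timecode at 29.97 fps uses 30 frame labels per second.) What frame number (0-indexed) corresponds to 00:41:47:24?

Total seconds to the label: (0 × 3600 + 41 × 60 + 47) = 2507.
Frame index = 2507 × 30 + 24 = 75234.

75234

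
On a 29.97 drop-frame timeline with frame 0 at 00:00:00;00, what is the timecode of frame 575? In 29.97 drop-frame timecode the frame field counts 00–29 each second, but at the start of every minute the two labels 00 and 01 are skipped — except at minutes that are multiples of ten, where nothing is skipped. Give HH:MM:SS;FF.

00:00:19;05

Each 10-minute DF block holds 10 × 60 × 30 − 9 × 2 = 17982 frames. 575 ÷ 17982 → 0 full blocks, remainder 575.
Within the partial block the first minute is 1800 frames and each further minute 1798, so 0 further minute boundaries passed. Total skipped labels = 18 × 0 + 2 × 0 = 0.
Non-drop label index = 575 + 0 = 575; at 30 labels/s that is 00:00:19:05, i.e. DF 00:00:19;05.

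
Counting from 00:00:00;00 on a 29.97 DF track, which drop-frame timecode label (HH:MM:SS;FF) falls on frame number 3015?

Each 10-minute DF block holds 10 × 60 × 30 − 9 × 2 = 17982 frames. 3015 ÷ 17982 → 0 full blocks, remainder 3015.
Within the partial block the first minute is 1800 frames and each further minute 1798, so 1 further minute boundary passed. Total skipped labels = 18 × 0 + 2 × 1 = 2.
Non-drop label index = 3015 + 2 = 3017; at 30 labels/s that is 00:01:40:17, i.e. DF 00:01:40;17.

00:01:40;17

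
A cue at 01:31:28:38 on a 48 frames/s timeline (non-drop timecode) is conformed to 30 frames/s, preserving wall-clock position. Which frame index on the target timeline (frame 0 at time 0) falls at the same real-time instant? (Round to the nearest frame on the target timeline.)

Source frame index: (1×3600 + 31×60 + 28) × 48 + 38 = 263462.
Real time: 263462 / (48) = 131731/24 s.
Target frame: (131731/24) × (30) = 658655/4 ≈ 164663.750 → 164664.

frame 164664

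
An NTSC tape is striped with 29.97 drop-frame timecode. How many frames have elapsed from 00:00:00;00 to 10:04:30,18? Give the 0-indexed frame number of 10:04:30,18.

Complete 10-minute blocks: 60, each 17982 frames → 1078920.
Remaining 4 whole minutes in the current block: 1800 + 3 × 1798 = 7194 frames.
Within the current minute: 30 × 30 + 18 − 2 = 916 (labels ;00/;01 skipped at this minute). Total = 1078920 + 7194 + 916 = 1087030.

1087030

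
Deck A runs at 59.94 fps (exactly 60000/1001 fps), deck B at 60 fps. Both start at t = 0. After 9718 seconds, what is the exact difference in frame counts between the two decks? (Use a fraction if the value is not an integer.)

583080/1001 frames

A emits 60000/1001 × 9718 = 583080000/1001 frames; B emits 60 × 9718 = 583080.
Difference = 583080/1001 frames (≈ 582.4975); B is ahead of A.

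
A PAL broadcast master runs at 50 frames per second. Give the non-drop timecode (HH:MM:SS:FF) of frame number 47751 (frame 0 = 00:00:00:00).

47751 ÷ 50 = 955 full seconds, remainder 1 frame.
955 s = 0 h 15 min 55 s.
Timecode: 00:15:55:01.

00:15:55:01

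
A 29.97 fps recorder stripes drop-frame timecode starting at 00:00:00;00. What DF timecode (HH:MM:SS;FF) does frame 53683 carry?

00:29:51;07

Each 10-minute DF block holds 10 × 60 × 30 − 9 × 2 = 17982 frames. 53683 ÷ 17982 → 2 full blocks, remainder 17719.
Within the partial block the first minute is 1800 frames and each further minute 1798, so 9 further minute boundaries passed. Total skipped labels = 18 × 2 + 2 × 9 = 54.
Non-drop label index = 53683 + 54 = 53737; at 30 labels/s that is 00:29:51:07, i.e. DF 00:29:51;07.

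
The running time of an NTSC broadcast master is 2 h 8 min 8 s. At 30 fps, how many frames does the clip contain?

2 h 8 min 8 s = 7688 s.
Frames = 7688 × 30 = 230640.

230640 frames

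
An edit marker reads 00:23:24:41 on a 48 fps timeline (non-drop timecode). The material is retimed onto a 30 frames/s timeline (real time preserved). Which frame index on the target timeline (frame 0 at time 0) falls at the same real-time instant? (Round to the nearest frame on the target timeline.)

Source frame index: (0×3600 + 23×60 + 24) × 48 + 41 = 67433.
Real time: 67433 / (48) = 67433/48 s.
Target frame: (67433/48) × (30) = 337165/8 ≈ 42145.625 → 42146.

frame 42146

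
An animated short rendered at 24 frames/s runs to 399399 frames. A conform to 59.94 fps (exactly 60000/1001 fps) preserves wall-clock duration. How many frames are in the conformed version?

Target frames = source frames × (target rate / source rate) = 399399 × (60000/1001)/(24) = 399399 × 2500/1001 = 997500.

997500 frames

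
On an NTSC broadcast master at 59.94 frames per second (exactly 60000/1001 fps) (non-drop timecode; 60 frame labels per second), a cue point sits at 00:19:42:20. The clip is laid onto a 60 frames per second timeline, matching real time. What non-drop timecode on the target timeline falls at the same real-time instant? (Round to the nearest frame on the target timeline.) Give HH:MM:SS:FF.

Source frame index: (0×3600 + 19×60 + 42) × 60 + 20 = 70940.
Real time: 70940 / (60000/1001) = 3550547/3000 s.
Target frame: (3550547/3000) × (60) = 3550547/50 ≈ 71010.940 → 71011.
At 60 labels/s: frame 71011 → 00:19:43:31.

00:19:43:31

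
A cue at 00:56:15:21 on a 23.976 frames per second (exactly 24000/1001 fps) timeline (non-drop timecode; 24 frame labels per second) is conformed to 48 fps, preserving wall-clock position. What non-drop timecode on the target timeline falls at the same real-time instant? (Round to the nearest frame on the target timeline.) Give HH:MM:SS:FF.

00:56:19:12

Source frame index: (0×3600 + 56×60 + 15) × 24 + 21 = 81021.
Real time: 81021 / (24000/1001) = 27034007/8000 s.
Target frame: (27034007/8000) × (48) = 81102021/500 ≈ 162204.042 → 162204.
At 48 labels/s: frame 162204 → 00:56:19:12.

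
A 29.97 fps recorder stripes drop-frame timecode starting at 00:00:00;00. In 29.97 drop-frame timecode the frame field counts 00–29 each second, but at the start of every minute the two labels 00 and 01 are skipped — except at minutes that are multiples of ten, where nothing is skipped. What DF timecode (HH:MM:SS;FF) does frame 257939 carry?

02:23:26;17

Each 10-minute DF block holds 10 × 60 × 30 − 9 × 2 = 17982 frames. 257939 ÷ 17982 → 14 full blocks, remainder 6191.
Within the partial block the first minute is 1800 frames and each further minute 1798, so 3 further minute boundaries passed. Total skipped labels = 18 × 14 + 2 × 3 = 258.
Non-drop label index = 257939 + 258 = 258197; at 30 labels/s that is 02:23:26:17, i.e. DF 02:23:26;17.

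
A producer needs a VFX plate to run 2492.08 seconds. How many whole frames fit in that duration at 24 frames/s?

Frames = 2492.08 × 24 = 1495248/25 ≈ 59809.9200.
Complete frames: 59809.

59809 frames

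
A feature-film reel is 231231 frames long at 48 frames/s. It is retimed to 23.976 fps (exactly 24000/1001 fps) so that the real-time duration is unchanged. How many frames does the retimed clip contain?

Target frames = source frames × (target rate / source rate) = 231231 × (24000/1001)/(48) = 231231 × 500/1001 = 115500.

115500 frames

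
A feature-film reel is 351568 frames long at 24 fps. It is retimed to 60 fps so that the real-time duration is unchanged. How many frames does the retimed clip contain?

878920 frames

Target frames = source frames × (target rate / source rate) = 351568 × (60)/(24) = 351568 × 5/2 = 878920.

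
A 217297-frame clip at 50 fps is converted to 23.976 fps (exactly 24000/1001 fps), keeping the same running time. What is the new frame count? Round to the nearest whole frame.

104198 frames

Frames at target rate = 217297 × (24000/1001) / (50) = 104302560/1001 ≈ 104198.362.
Nearest whole frame: 104198.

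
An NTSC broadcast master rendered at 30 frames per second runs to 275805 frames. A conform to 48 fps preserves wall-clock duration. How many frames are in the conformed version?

Target frames = source frames × (target rate / source rate) = 275805 × (48)/(30) = 275805 × 8/5 = 441288.

441288 frames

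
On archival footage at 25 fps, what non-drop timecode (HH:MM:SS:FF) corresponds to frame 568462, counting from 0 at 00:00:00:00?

568462 ÷ 25 = 22738 full seconds, remainder 12 frames.
22738 s = 6 h 18 min 58 s.
Timecode: 06:18:58:12.

06:18:58:12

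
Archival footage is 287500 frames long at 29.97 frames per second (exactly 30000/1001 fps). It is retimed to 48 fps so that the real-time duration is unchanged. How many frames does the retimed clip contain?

Target frames = source frames × (target rate / source rate) = 287500 × (48)/(30000/1001) = 287500 × 1001/625 = 460460.

460460 frames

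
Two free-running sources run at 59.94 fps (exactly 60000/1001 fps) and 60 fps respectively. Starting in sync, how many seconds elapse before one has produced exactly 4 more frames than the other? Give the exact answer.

1001/15 seconds

The gap grows by |60 − 60000/1001| = 60/1001 frames per second.
Time for a 4-frame gap: 4 ÷ (60/1001) = 1001/15 s.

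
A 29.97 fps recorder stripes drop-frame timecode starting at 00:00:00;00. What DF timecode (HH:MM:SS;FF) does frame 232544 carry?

Ten DF minutes hold 17982 frames, so frame 232544 lies in block 12 (frames 215784–233765) with 16760 frames into that block.
The block's first minute is 1800 frames and the rest 1798 each; 16760 frames reaches minute 9, so 12 × 18 + 9 × 2 = 234 labels have been skipped so far.
Adding those back, label number 232544 + 234 = 232778 at 30 labels/s is 7759 s + 8 f = 2 h 9 min 19 s frame 8, i.e. 02:09:19;08.

02:09:19;08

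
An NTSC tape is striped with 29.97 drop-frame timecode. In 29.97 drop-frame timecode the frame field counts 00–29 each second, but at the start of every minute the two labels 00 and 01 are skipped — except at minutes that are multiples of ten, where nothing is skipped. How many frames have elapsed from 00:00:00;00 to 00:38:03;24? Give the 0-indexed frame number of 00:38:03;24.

68444

As if non-drop at 30 labels/s: (0 × 3600 + 38 × 60 + 3) × 30 + 24 = 68514.
Minute boundaries passed: 38; those not divisible by 10: 38 − 3 = 35; dropped labels = 2 × 35 = 70.
Actual frame index = 68514 − 70 = 68444.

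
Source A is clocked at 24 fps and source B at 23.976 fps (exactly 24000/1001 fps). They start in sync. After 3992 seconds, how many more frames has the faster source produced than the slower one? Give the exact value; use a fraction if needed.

95808/1001 frames

A emits 24 × 3992 = 95808 frames; B emits 24000/1001 × 3992 = 95808000/1001.
Difference = 95808/1001 frames (≈ 95.7123); B is behind A.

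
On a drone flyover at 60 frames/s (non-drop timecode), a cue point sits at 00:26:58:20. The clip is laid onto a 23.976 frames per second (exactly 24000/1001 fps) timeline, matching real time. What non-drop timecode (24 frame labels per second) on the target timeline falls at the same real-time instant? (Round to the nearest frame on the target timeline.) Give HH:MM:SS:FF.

Source frame index: (0×3600 + 26×60 + 58) × 60 + 20 = 97100.
Real time: 97100 / (60) = 4855/3 s.
Target frame: (4855/3) × (24000/1001) = 38840000/1001 ≈ 38801.199 → 38801.
At 24 labels/s: frame 38801 → 00:26:56:17.

00:26:56:17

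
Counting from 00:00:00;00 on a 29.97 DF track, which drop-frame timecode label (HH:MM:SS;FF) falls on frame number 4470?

00:02:29;04

Each 10-minute DF block holds 10 × 60 × 30 − 9 × 2 = 17982 frames. 4470 ÷ 17982 → 0 full blocks, remainder 4470.
Within the partial block the first minute is 1800 frames and each further minute 1798, so 2 further minute boundaries passed. Total skipped labels = 18 × 0 + 2 × 2 = 4.
Non-drop label index = 4470 + 4 = 4474; at 30 labels/s that is 00:02:29:04, i.e. DF 00:02:29;04.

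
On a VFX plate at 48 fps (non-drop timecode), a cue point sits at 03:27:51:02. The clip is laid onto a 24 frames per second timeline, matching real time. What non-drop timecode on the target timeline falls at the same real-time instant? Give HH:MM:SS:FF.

Source frame index: (3×3600 + 27×60 + 51) × 48 + 2 = 598610.
Real time: 598610 / (48) = 299305/24 s.
Target frame: (299305/24) × (24) = 299305.
At 24 labels/s: frame 299305 → 03:27:51:01.

03:27:51:01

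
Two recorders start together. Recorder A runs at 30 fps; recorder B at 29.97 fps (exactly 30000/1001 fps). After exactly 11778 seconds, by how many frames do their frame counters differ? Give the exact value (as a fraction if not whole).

27180/77 frames

A emits 30 × 11778 = 353340 frames; B emits 30000/1001 × 11778 = 27180000/77.
Difference = 27180/77 frames (≈ 352.9870); B is behind A.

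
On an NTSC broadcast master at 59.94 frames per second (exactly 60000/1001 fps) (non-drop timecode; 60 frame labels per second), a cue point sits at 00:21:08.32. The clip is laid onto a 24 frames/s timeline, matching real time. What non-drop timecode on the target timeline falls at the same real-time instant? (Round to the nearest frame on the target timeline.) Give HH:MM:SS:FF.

Source frame index: (0×3600 + 21×60 + 8) × 60 + 32 = 76112.
Real time: 76112 / (60000/1001) = 4761757/3750 s.
Target frame: (4761757/3750) × (24) = 19047028/625 ≈ 30475.245 → 30475.
At 24 labels/s: frame 30475 → 00:21:09:19.

00:21:09:19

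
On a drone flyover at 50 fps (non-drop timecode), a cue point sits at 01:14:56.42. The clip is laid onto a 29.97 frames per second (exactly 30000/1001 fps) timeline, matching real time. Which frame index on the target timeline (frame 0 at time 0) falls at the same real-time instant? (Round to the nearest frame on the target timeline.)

frame 134770

Source frame index: (1×3600 + 14×60 + 56) × 50 + 42 = 224842.
Real time: 224842 / (50) = 112421/25 s.
Target frame: (112421/25) × (30000/1001) = 134905200/1001 ≈ 134770.430 → 134770.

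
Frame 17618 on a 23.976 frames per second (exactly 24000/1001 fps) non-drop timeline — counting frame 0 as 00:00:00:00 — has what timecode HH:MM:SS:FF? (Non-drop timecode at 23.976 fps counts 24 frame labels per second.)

17618 ÷ 24 = 734 full seconds, remainder 2 frames.
734 s = 0 h 12 min 14 s.
Timecode: 00:12:14:02.

00:12:14:02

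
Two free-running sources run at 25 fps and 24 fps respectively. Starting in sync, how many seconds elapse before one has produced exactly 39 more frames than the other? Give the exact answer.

The gap grows by |24 − 25| = 1 frame per second.
Time for a 39-frame gap: 39 ÷ (1) = 39 s.

39 seconds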